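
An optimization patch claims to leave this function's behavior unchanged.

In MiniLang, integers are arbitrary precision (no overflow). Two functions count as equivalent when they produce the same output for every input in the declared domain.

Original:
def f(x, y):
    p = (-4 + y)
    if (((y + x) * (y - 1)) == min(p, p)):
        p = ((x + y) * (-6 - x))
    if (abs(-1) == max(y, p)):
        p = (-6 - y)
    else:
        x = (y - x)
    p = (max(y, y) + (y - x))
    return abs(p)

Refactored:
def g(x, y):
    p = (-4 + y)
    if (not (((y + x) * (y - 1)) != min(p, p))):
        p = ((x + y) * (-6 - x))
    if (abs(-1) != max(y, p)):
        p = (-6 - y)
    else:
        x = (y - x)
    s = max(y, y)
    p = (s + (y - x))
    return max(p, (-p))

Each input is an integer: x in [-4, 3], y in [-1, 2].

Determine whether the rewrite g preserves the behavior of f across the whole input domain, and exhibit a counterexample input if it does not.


The rewrite breaks on x=-4, y=-1, where the results are 5 and 2.
f: p := -5 | (((y + x) * (y - 1)) == min(p, p)): false | (abs(-1) == max(y, p)): false | x := 3 | p := -5 | result 5
g: p := -5 | (not (((y + x) * (y - 1)) != min(p, p))): false | (abs(-1) != max(y, p)): true | p := -5 | s := -1 | p := 2 | result 2
verdict: not equivalent; witness: x=-4, y=-1


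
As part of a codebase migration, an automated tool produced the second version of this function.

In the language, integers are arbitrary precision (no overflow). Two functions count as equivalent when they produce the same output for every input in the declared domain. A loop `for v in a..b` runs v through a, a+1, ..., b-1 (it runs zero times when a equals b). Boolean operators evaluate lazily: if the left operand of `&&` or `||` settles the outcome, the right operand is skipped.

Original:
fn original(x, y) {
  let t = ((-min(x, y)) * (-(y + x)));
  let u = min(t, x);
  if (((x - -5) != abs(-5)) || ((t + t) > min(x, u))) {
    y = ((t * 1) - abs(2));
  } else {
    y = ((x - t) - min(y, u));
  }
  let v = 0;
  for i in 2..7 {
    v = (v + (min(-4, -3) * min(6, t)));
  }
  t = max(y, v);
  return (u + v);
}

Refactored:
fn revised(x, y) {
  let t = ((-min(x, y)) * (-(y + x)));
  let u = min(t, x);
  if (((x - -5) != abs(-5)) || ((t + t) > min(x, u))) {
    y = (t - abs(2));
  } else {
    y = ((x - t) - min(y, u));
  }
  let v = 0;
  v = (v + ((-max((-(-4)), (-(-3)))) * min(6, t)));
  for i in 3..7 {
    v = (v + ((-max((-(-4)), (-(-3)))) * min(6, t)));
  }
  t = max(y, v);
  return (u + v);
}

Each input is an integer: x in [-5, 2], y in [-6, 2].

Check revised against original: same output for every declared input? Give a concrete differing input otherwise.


This is a faithful refactor — min/max/abs usage differs; loop structure differs; statement counts differ; arithmetic usage differs; constant usage differs, but the computed results match everywhere.
Tracing x=1, y=2: original: t becomes 3; next u becomes 1; next (((x - -5) != abs(-5)) || ((t + t) > min(x, u))) evaluates to true; next y becomes 1; next v becomes 0; next at i=2:; next v becomes -12; next at i=3:; next v becomes -24; next at i=4:; next v becomes -36; next at i=5:; next v becomes -48; next at i=6:; next v becomes -60; next t becomes 1; next final value -59 | revised: t becomes 3; next u becomes 1; next (((x - -5) != abs(-5)) || ((t + t) > min(x, u))) evaluates to true; next y becomes 1; next v becomes 0; next v becomes -12; next at i=3:; next v becomes -24; next at i=4:; next v becomes -36; next at i=5:; next v becomes -48; next at i=6:; next v becomes -60; next t becomes 1; next final value -59 — matching result -59.
Across all 72 domain points the two functions coincide.
verdict: equivalent


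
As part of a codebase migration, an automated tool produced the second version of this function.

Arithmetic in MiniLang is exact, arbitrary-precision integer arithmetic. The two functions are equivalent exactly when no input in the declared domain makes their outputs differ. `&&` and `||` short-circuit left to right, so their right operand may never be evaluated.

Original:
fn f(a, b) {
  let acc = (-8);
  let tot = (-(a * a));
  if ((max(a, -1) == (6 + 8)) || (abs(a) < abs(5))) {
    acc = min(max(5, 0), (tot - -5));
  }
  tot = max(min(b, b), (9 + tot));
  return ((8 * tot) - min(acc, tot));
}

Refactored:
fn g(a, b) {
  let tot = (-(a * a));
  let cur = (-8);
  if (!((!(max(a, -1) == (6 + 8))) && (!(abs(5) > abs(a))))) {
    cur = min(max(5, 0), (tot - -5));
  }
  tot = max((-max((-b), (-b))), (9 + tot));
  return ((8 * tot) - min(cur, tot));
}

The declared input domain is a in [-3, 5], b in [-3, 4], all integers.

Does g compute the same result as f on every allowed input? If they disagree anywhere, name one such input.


This is a faithful refactor — min/max/abs usage differs; and comparison usage differs; and local variable names differ; and boolean connective usage differs, but the computed results match everywhere.
As a probe, take a=-2, b=1: f runs acc becomes -8; next tot becomes -4; next ((max(a, -1) == (6 + 8)) || (abs(a) < abs(5))) evaluates to true; next acc becomes 1; next tot becomes 5; next final value 39; g runs tot becomes -4; next cur becomes -8; next (!((!(max(a, -1) == (6 + 8))) && (!(abs(5) > abs(a))))) evaluates to true; next cur becomes 1; next tot becomes 5; next final value 39; both end at 39.
Every one of the 72 inputs gives matching results.
verdict: equivalent


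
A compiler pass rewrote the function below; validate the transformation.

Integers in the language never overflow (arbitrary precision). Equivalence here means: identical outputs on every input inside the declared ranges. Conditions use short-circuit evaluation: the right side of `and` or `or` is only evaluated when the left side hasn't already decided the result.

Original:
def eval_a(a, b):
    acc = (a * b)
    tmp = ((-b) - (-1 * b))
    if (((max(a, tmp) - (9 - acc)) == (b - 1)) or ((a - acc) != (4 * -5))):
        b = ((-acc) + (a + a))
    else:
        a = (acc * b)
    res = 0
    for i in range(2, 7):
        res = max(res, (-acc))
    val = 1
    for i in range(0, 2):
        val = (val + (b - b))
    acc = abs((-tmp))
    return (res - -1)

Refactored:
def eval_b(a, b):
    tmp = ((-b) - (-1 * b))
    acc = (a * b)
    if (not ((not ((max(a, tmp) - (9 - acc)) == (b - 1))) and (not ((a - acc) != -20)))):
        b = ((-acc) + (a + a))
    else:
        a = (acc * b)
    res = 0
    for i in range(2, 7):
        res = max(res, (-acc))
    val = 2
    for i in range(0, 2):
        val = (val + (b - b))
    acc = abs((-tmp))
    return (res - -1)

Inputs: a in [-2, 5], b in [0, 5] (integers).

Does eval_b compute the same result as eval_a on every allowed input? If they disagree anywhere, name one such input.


Equivalent. The suspicious edit (`1` became `2`) never changes the result for any input inside the declared domain.
An exhaustive pass over the 48 declared inputs shows identical outputs.
Spot check at a=-1, b=2 — eval_a: acc = -2; tmp = 0; (((max(a, tmp) - (9 - acc)) == (b - 1)) or ((a - acc) != (4 * -5))) -> true; b = 0; res = 0; [i=2]; res = 2; [i=3]; res = 2; [i=4]; res = 2; [i=5]; res = 2; [i=6]; res = 2; val = 1; [i=0]; val = 1; [i=1]; val = 1; acc = 0; return 3. eval_b: tmp = 0; acc = -2; (not ((not ((max(a, tmp) - (9 - acc)) == (b - 1))) and (not ((a - acc) != -20)))) -> true; b = 0; res = 0; [i=2]; res = 2; [i=3]; res = 2; [i=4]; res = 2; [i=5]; res = 2; [i=6]; res = 2; val = 2; [i=0]; val = 2; [i=1]; val = 2; acc = 0; return 3. Both give 3.
verdict: equivalent


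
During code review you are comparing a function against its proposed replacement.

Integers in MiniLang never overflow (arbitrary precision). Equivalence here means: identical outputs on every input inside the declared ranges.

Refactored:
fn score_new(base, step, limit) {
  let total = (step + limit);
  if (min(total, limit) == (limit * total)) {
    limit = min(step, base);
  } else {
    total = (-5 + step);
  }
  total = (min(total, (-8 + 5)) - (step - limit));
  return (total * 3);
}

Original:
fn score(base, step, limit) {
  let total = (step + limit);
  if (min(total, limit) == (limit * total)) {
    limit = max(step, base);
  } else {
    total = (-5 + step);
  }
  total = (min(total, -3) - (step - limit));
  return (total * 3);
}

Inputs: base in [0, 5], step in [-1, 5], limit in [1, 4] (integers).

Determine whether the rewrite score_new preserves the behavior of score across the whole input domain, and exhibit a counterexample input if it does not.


Try base=0, step=-1, limit=1.
score: total := 0 | (min(total, limit) == (limit * total)): true | limit := 0 | total := -2 | result -6
score_new: total := 0 | (min(total, limit) == (limit * total)): true | limit := -1 | total := -3 | result -9
-6 against -9: the behavior changed.
verdict: not equivalent; witness: base=0, step=-1, limit=1


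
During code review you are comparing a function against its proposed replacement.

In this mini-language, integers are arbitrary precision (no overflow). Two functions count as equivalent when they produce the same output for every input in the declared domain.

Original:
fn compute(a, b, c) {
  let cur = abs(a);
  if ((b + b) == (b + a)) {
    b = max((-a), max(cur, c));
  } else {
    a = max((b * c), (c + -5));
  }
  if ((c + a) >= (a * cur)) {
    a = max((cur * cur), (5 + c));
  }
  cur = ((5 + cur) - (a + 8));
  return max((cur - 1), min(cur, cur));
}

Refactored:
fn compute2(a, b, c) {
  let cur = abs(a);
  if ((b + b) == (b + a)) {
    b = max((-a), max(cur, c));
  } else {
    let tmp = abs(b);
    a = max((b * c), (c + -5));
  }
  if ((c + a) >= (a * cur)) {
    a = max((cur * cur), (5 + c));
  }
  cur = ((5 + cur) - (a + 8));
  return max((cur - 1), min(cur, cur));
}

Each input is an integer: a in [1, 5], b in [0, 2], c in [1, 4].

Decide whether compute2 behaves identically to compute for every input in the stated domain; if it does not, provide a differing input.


The two are interchangeable: statement counts differ, plus local variable names differ, plus min/max/abs usage differs, and every declared input agrees.
Tracing a=1, b=2, c=3: compute: cur = 1; ((b + b) == (b + a)) -> false; a = 6; ((c + a) >= (a * cur)) -> true; a = 8; cur = -10; return -10 | compute2: cur = 1; ((b + b) == (b + a)) -> false; tmp = 2; a = 6; ((c + a) >= (a * cur)) -> true; a = 8; cur = -10; return -10 — matching result -10.
Across all 60 domain points the two functions coincide.
verdict: equivalent


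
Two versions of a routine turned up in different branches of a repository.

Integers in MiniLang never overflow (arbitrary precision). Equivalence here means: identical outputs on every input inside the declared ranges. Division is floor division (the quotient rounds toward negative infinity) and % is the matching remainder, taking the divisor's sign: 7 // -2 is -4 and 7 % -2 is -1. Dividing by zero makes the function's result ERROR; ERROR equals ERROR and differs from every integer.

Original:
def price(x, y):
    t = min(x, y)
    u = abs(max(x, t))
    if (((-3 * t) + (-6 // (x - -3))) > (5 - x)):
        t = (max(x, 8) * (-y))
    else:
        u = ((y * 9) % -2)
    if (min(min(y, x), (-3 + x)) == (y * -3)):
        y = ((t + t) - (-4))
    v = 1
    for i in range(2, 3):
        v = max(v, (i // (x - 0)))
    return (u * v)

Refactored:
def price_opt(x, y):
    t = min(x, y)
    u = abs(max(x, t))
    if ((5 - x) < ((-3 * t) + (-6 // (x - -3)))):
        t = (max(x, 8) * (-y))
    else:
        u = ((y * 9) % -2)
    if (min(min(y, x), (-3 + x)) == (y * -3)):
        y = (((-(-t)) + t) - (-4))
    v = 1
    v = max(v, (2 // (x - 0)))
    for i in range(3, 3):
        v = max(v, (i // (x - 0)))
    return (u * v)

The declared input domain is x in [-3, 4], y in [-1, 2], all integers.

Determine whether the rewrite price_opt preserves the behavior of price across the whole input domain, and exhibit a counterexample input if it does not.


Comparing the listings, the differences include: constant usage differs, loop structure differs, statement counts differ, comparison usage differs, min/max/abs usage differs, arithmetic usage differs.
Spot check at x=4, y=-1 — price: t = -1; u = 4; (((-3 * t) + (-6 // (x - -3))) > (5 - x)) -> true; t = 8; (min(min(y, x), (-3 + x)) == (y * -3)) -> false; v = 1; [i=2]; v = 1; return 4. price_opt: t = -1; u = 4; ((5 - x) < ((-3 * t) + (-6 // (x - -3)))) -> true; t = 8; (min(min(y, x), (-3 + x)) == (y * -3)) -> false; v = 1; v = 1; the i loop: no iterations; return 4. Both give 4.
An exhaustive pass over the 32 declared inputs shows identical outputs.
verdict: equivalent


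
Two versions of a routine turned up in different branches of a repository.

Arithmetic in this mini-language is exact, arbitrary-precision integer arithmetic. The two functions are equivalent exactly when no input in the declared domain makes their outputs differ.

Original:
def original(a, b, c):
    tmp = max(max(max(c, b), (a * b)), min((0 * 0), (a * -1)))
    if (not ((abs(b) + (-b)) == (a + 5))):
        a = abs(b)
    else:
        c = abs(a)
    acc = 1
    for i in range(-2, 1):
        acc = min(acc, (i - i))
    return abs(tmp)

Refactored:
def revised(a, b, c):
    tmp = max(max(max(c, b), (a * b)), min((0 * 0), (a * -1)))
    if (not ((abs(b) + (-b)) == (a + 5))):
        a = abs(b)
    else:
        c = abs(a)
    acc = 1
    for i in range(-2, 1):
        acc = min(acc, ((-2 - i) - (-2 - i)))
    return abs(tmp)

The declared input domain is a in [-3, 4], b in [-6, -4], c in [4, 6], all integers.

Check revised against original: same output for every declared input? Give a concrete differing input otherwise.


Differences: arithmetic usage differs, and constant usage differs — yet all 72 inputs agree.
verdict: equivalent


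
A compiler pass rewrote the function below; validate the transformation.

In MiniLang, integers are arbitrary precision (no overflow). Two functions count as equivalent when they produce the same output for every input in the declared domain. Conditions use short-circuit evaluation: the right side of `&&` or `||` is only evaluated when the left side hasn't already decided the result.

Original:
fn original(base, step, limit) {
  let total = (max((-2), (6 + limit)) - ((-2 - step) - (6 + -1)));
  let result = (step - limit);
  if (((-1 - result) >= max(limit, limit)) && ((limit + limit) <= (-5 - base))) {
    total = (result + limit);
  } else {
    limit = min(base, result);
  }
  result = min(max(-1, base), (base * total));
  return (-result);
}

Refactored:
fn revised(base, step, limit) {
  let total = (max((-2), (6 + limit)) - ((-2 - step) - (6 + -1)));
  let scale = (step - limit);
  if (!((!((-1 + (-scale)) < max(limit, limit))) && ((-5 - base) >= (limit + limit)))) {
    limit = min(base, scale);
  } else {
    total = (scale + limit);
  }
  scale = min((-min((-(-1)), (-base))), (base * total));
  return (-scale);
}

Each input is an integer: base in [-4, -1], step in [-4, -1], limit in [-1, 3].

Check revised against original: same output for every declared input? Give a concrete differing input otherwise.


Although min/max/abs usage differs; also local variable names differ; also boolean connective usage differs; also comparison usage differs; also arithmetic usage differs, 80/80 inputs agree.
verdict: equivalent


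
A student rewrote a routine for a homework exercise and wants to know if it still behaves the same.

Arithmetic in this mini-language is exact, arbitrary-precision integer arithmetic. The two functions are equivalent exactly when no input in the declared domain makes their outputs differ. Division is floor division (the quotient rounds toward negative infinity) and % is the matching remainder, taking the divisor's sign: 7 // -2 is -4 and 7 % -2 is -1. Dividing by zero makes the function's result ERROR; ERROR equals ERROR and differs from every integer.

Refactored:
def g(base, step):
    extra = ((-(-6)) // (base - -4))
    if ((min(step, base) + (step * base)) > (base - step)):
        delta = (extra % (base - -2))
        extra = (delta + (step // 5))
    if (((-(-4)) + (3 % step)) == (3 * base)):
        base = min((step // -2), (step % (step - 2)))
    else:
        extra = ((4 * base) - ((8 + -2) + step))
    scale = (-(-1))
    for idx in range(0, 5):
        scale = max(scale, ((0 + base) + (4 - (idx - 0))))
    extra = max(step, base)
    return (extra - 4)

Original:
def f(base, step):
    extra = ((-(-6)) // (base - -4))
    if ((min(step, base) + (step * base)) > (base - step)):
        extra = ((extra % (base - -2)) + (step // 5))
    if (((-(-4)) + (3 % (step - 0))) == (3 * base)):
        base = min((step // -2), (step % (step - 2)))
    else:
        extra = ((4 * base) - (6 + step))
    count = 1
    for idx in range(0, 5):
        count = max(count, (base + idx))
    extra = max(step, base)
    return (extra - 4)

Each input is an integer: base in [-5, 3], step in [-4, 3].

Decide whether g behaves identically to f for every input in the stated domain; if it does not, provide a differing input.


Comparing the listings, the differences include: constant usage differs; and statement counts differ; and arithmetic usage differs; and local variable names differ.
Spot check at base=1, step=-1 — f: extra := 1 | ((min(step, base) + (step * base)) > (base - step)): false | (((-(-4)) + (3 % (step - 0))) == (3 * base)): false | extra := -1 | count := 1 | iter idx=0: | count := 1 | iter idx=1: | count := 2 | iter idx=2: | count := 3 | iter idx=3: | count := 4 | iter idx=4: | count := 5 | extra := 1 | result -3. g: extra := 1 | ((min(step, base) + (step * base)) > (base - step)): false | (((-(-4)) + (3 % step)) == (3 * base)): false | extra := -1 | scale := 1 | iter idx=0: | scale := 5 | iter idx=1: | scale := 5 | iter idx=2: | scale := 5 | iter idx=3: | scale := 5 | iter idx=4: | scale := 5 | extra := 1 | result -3. Both give -3.
Sweeping the whole domain (72 inputs) finds no disagreement.
verdict: equivalent


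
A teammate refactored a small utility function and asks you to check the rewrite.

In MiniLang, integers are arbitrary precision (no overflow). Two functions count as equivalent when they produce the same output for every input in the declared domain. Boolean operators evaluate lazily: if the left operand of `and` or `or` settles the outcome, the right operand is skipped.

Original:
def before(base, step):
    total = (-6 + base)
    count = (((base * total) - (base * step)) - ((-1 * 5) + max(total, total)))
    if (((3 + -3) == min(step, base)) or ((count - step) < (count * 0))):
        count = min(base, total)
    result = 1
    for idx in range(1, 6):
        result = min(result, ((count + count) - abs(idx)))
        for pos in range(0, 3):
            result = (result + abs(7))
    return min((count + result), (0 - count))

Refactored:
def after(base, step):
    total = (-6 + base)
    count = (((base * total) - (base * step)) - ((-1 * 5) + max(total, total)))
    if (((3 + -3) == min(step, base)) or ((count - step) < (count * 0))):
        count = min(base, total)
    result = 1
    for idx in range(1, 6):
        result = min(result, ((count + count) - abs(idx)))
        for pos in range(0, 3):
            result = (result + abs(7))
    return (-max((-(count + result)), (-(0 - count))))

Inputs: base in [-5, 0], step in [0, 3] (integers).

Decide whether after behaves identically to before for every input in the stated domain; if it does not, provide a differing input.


Changes here: min/max/abs usage differs; the full 24-point sweep finds no disagreement.
verdict: equivalent


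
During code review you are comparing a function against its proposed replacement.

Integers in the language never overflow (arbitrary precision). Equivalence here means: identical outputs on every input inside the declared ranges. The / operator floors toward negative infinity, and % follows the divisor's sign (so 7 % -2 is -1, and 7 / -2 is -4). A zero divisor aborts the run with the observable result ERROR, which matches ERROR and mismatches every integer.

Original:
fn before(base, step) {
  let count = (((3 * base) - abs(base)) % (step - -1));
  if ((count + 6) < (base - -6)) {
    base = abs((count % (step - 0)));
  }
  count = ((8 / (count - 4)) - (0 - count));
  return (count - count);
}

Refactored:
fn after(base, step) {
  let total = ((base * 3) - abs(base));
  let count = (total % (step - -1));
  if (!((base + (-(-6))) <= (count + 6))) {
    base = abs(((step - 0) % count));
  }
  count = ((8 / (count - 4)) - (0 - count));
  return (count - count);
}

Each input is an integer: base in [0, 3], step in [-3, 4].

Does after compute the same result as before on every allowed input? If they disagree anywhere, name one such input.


Evaluate both at base=1, step=-3.
before: count=0, then ((count + 6) < (base - -6)) is true, then base=0, then count=-2, then returns 0
after: total=2, then count=0, then (!((base + (-(-6))) <= (count + 6))) is true, then a zero divisor aborts: ERROR
0 against ERROR: the behavior changed.
verdict: not equivalent; witness: base=1, step=-3


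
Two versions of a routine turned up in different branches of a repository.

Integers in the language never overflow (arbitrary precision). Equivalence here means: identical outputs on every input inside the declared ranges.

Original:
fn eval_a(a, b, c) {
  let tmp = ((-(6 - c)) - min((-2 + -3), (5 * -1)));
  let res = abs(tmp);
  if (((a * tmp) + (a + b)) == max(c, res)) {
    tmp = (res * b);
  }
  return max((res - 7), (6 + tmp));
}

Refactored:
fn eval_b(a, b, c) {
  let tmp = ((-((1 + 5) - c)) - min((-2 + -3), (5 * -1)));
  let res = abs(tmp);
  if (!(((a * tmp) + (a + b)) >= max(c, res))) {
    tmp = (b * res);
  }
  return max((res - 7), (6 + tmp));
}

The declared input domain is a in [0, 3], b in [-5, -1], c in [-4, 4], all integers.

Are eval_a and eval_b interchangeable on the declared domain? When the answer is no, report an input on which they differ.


Take a=0, b=-5, c=-4.
eval_a: tmp := -5 | res := 5 | (((a * tmp) + (a + b)) == max(c, res)): false | result 1
eval_b: tmp := -5 | res := 5 | (!(((a * tmp) + (a + b)) >= max(c, res))): true | tmp := -25 | result -2
1 against -2: the behavior changed.
verdict: not equivalent; witness: a=0, b=-5, c=-4


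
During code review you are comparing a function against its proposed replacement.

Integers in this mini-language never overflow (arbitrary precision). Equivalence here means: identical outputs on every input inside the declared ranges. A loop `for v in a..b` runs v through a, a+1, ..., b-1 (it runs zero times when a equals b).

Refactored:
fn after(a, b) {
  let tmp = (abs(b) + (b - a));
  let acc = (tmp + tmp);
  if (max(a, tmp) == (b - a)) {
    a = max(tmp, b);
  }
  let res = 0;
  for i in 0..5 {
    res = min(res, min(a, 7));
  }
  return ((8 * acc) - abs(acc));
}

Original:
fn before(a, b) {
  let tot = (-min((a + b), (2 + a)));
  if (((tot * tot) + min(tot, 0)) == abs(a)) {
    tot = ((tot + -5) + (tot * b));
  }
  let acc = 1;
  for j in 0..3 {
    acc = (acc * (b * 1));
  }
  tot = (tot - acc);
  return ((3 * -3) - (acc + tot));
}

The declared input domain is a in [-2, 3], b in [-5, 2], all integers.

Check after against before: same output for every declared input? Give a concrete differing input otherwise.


Input a=-2, b=-5: -16 from before versus 28 from after.
verdict: not equivalent; witness: a=-2, b=-5


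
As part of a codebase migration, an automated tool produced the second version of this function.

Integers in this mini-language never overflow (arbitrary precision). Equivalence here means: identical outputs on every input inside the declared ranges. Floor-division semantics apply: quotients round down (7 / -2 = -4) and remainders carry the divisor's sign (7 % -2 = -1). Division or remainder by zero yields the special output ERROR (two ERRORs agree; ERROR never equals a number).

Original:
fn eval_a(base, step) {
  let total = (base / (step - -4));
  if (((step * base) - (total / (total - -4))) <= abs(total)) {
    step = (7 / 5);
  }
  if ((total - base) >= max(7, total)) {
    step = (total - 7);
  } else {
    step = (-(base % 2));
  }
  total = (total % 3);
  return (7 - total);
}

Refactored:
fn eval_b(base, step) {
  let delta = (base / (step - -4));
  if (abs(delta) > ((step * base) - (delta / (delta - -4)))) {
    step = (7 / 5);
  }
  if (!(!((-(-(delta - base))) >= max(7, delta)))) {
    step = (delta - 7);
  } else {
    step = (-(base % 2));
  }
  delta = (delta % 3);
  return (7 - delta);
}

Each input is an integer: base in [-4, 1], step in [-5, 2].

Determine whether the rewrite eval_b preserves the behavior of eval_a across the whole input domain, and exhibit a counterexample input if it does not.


There is a behavioral-looking edit here, yet the outcome never shifts on this domain.
Spot check at base=1, step=-5 — eval_a: total becomes -1; next (((step * base) - (total / (total - -4))) <= abs(total)) evaluates to true; next step becomes 1; next ((total - base) >= max(7, total)) evaluates to false; next step becomes -1; next total becomes 2; next final value 5. eval_b: delta becomes -1; next (abs(delta) > ((step * base) - (delta / (delta - -4)))) evaluates to true; next step becomes 1; next (!(!((-(-(delta - base))) >= max(7, delta)))) evaluates to false; next step becomes -1; next delta becomes 2; next final value 5. Both give 5.
An exhaustive pass over the 48 declared inputs shows identical outputs.
verdict: equivalent


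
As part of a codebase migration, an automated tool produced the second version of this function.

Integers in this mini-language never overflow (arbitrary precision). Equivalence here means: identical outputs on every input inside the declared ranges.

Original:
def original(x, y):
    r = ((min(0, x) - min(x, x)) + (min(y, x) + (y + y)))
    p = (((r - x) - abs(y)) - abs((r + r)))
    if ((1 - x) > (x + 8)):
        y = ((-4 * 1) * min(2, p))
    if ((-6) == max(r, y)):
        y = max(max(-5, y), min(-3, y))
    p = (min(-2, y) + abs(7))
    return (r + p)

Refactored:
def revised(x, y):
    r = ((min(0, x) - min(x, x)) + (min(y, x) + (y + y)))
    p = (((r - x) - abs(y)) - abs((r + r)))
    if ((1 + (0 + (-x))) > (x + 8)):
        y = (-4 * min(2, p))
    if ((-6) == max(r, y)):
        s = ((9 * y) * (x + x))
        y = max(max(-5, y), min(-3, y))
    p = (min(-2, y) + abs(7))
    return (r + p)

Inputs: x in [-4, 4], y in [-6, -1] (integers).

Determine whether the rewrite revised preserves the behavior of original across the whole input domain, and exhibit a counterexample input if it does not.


Equivalent — the differences include local variable names differ; statement counts differ; arithmetic usage differs; constant usage differs, yet no declared input distinguishes the two.
One worked example (x=2, y=-4) — original: r=-14, then p=-48, then ((1 - x) > (x + 8)) is false, then ((-6) == max(r, y)) is false, then p=3, then returns -11; revised: r=-14, then p=-48, then ((1 + (0 + (-x))) > (x + 8)) is false, then ((-6) == max(r, y)) is false, then p=3, then returns -11; agreement on -11.
Across all 54 domain points the two functions coincide.
verdict: equivalent


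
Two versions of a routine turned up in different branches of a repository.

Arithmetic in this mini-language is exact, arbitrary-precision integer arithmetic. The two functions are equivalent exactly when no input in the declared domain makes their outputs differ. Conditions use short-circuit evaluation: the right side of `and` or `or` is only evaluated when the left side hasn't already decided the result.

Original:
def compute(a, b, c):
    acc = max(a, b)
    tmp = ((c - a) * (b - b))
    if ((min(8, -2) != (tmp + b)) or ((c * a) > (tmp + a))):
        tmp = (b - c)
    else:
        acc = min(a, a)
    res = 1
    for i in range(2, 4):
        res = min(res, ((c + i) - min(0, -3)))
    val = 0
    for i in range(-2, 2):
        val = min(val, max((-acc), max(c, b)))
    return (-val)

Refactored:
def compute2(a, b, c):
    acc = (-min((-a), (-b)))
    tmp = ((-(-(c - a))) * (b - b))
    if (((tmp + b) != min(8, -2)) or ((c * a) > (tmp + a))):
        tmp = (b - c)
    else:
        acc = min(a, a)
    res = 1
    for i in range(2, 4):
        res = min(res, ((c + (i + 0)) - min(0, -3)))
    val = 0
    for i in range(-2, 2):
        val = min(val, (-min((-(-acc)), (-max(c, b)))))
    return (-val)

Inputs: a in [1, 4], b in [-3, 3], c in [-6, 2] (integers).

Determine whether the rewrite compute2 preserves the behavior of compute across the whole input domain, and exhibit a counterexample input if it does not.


Changes here: constant usage differs, plus arithmetic usage differs, plus min/max/abs usage differs; the full 252-point sweep finds no disagreement.
verdict: equivalent


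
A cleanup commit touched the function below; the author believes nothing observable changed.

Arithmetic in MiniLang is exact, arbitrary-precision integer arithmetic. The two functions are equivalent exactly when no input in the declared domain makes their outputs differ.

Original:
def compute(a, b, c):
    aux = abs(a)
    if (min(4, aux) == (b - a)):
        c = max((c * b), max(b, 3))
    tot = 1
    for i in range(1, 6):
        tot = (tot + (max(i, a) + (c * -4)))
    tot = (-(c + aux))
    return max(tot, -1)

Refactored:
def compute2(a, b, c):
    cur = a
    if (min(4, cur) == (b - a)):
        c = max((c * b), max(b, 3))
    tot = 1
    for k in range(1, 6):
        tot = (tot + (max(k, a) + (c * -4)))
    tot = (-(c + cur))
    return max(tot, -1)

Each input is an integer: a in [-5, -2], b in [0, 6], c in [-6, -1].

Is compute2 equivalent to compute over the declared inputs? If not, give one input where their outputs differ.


Try a=-5, b=0, c=-6.
compute: aux = 5; (min(4, aux) == (b - a)) -> false; tot = 1; [i=1]; tot = 26; [i=2]; tot = 52; [i=3]; tot = 79; [i=4]; tot = 107; [i=5]; tot = 136; tot = 1; return 1
compute2: cur = -5; (min(4, cur) == (b - a)) -> false; tot = 1; [k=1]; tot = 26; [k=2]; tot = 52; [k=3]; tot = 79; [k=4]; tot = 107; [k=5]; tot = 136; tot = 11; return 11
1 and 11 differ, so these are not the same function on this domain.
verdict: not equivalent; witness: a=-5, b=0, c=-6


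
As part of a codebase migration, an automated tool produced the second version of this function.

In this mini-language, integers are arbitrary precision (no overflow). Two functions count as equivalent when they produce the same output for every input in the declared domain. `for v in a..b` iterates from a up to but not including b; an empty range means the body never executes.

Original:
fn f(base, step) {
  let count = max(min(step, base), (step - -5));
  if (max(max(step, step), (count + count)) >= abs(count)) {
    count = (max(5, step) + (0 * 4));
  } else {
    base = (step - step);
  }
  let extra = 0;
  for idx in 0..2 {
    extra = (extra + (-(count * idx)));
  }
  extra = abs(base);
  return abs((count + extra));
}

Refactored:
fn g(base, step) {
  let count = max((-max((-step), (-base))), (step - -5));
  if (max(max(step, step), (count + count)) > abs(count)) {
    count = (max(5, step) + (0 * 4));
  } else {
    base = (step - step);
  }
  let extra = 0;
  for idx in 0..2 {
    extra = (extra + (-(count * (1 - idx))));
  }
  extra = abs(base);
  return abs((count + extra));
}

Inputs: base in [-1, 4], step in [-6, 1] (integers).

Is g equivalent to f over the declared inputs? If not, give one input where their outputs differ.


Consider the input base=-1, step=-5.
f: count = 0; (max(max(step, step), (count + count)) >= abs(count)) -> true; count = 5; extra = 0; [idx=0]; extra = 0; [idx=1]; extra = -5; extra = 1; return 6
g: count = 0; (max(max(step, step), (count + count)) > abs(count)) -> false; base = 0; extra = 0; [idx=0]; extra = 0; [idx=1]; extra = 0; extra = 0; return 0
6 vs 0 — the two versions disagree here.
verdict: not equivalent; witness: base=-1, step=-5


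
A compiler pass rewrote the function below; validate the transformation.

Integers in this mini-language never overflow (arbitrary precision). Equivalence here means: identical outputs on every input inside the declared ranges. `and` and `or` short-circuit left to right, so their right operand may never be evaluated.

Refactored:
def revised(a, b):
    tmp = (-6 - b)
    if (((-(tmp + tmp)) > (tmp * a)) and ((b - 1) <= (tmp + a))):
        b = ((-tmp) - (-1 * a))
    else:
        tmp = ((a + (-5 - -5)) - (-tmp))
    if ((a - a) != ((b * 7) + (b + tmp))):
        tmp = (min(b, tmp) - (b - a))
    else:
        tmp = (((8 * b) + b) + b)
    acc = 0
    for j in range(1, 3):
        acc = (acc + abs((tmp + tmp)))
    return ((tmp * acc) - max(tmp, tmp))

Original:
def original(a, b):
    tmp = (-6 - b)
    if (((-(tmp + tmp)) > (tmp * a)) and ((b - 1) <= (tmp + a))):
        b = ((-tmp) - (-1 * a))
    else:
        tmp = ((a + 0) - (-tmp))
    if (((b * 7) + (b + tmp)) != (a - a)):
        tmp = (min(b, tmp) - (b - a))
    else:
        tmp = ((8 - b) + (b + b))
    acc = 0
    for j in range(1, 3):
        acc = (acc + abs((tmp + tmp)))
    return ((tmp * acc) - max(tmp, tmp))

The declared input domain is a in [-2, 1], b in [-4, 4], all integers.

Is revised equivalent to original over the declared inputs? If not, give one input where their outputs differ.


Take a=-1, b=1.
original: tmp=-7, then (((-(tmp + tmp)) > (tmp * a)) and ((b - 1) <= (tmp + a))) is false, then tmp=-8, then (((b * 7) + (b + tmp)) != (a - a)) is false, then tmp=9, then acc=0, then (j=1), then acc=18, then (j=2), then acc=36, then returns 315
revised: tmp=-7, then (((-(tmp + tmp)) > (tmp * a)) and ((b - 1) <= (tmp + a))) is false, then tmp=-8, then ((a - a) != ((b * 7) + (b + tmp))) is false, then tmp=10, then acc=0, then (j=1), then acc=20, then (j=2), then acc=40, then returns 390
315 against 390: the behavior changed.
verdict: not equivalent; witness: a=-1, b=1


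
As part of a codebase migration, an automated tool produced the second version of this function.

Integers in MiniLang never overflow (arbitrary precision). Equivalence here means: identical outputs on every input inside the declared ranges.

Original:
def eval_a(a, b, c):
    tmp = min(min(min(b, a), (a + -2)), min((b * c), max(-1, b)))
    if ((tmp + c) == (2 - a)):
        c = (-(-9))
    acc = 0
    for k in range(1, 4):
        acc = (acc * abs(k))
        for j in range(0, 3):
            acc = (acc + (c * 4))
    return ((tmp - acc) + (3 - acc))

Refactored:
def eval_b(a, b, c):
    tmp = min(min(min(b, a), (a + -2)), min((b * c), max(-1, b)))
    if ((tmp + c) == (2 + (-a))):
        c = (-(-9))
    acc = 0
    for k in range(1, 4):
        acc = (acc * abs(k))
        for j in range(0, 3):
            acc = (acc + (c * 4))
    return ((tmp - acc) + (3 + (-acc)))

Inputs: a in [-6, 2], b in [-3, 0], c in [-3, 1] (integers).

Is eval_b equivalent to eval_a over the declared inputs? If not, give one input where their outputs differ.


Side by side, the visible changes include: arithmetic usage differs.
Tracing a=-1, b=-2, c=-3: eval_a: tmp=-3, then ((tmp + c) == (2 - a)) is false, then acc=0, then (k=1), then acc=0, then (j=0), then acc=-12, then (j=1), then acc=-24, then (j=2), then acc=-36, then (k=2), then acc=-72, then (j=0), then acc=-84, then (j=1), then acc=-96, then (j=2), then acc=-108, then (k=3), then acc=-324, then (j=0), then acc=-336, then (j=1), then acc=-348, then (j=2), then acc=-360, then returns 720 | eval_b: tmp=-3, then ((tmp + c) == (2 + (-a))) is false, then acc=0, then (k=1), then acc=0, then (j=0), then acc=-12, then (j=1), then acc=-24, then (j=2), then acc=-36, then (k=2), then acc=-72, then (j=0), then acc=-84, then (j=1), then acc=-96, then (j=2), then acc=-108, then (k=3), then acc=-324, then (j=0), then acc=-336, then (j=1), then acc=-348, then (j=2), then acc=-360, then returns 720 — matching result 720.
Sweeping the whole domain (180 inputs) finds no disagreement.
verdict: equivalent


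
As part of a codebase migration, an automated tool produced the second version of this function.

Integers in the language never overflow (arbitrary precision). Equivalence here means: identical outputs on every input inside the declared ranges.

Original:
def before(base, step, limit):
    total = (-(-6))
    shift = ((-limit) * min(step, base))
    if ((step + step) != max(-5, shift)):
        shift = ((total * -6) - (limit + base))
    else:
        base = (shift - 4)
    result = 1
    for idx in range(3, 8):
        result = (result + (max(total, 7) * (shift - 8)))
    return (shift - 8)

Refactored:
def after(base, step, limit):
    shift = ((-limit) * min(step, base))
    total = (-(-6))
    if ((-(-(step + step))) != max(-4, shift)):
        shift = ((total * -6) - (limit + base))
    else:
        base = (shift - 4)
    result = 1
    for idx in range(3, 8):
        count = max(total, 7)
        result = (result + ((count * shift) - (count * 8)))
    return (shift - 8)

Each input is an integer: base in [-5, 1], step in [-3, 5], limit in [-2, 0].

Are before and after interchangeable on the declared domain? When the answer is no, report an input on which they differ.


Consider the input base=-5, step=-2, limit=-2.
before: total=6, then shift=-10, then ((step + step) != max(-5, shift)) is true, then shift=-29, then result=1, then (idx=3), then result=-258, then (idx=4), then result=-517, then (idx=5), then result=-776, then (idx=6), then result=-1035, then (idx=7), then result=-1294, then returns -37
after: shift=-10, then total=6, then ((-(-(step + step))) != max(-4, shift)) is false, then base=-14, then result=1, then (idx=3), then count=7, then result=-125, then (idx=4), then count=7, then result=-251, then (idx=5), then count=7, then result=-377, then (idx=6), then count=7, then result=-503, then (idx=7), then count=7, then result=-629, then returns -18
-37 != -18, so the rewrite changes behavior.
verdict: not equivalent; witness: base=-5, step=-2, limit=-2


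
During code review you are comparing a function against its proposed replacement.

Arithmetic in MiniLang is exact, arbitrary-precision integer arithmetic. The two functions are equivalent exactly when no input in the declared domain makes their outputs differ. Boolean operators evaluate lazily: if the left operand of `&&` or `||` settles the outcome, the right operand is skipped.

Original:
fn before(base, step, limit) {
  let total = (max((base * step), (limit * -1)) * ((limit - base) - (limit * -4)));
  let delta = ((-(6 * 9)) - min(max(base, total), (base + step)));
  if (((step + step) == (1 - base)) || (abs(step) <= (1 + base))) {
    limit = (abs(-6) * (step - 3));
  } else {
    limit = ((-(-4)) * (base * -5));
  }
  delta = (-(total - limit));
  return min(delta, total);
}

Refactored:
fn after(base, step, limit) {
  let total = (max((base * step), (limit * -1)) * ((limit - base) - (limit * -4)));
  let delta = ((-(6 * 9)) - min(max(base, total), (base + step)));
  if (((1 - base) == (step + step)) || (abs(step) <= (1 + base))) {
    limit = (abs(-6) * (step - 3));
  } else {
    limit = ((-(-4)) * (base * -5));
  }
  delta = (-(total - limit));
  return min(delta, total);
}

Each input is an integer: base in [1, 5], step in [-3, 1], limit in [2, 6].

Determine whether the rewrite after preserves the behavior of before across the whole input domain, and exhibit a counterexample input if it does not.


This is a faithful refactor — same computation, different form, but the computed results match everywhere.
As a probe, take base=5, step=1, limit=2: before runs total := 25 | delta := -60 | (((step + step) == (1 - base)) || (abs(step) <= (1 + base))): true | limit := -12 | delta := -37 | result -37; after runs total := 25 | delta := -60 | (((1 - base) == (step + step)) || (abs(step) <= (1 + base))): true | limit := -12 | delta := -37 | result -37; both end at -37.
Across all 125 domain points the two functions coincide.
verdict: equivalent


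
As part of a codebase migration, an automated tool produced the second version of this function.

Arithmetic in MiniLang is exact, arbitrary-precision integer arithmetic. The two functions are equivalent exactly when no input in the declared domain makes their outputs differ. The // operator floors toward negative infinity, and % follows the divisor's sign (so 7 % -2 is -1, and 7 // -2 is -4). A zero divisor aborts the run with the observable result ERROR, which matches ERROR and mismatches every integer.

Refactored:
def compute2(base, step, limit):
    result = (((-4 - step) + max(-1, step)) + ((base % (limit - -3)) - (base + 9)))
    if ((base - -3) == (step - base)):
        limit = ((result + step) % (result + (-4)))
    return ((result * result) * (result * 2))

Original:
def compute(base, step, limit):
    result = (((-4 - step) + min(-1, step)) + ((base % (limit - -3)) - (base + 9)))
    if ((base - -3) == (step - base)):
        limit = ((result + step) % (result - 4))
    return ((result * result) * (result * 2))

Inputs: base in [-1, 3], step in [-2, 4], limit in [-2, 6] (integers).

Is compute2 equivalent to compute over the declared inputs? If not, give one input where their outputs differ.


Not equivalent: base=-1, step=-2, limit=-2 separates them (-3456 vs -2662).
compute: result := -12 | ((base - -3) == (step - base)): false | result -3456
compute2: result := -11 | ((base - -3) == (step - base)): false | result -2662
verdict: not equivalent; witness: base=-1, step=-2, limit=-2
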